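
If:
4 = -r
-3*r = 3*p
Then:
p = 4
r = -4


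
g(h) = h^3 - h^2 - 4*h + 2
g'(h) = 3*h^2 - 2*h - 4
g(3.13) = 10.35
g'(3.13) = 19.13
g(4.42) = 51.13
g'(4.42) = 45.77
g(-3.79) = -51.64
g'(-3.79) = 46.67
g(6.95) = 261.60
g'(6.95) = 127.01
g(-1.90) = -0.87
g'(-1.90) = 10.63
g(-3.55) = -41.14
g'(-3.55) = 40.91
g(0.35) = 0.52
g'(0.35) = -4.33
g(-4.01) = -62.52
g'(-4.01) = 52.26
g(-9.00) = -772.00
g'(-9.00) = 257.00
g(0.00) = 2.00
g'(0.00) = -4.00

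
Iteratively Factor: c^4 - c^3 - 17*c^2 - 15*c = (c - 5)*(c^3 + 4*c^2 + 3*c) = (c - 5)*(c + 1)*(c^2 + 3*c) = c*(c - 5)*(c + 1)*(c + 3)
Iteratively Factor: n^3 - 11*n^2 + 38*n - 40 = (n - 5)*(n^2 - 6*n + 8) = (n - 5)*(n - 4)*(n - 2)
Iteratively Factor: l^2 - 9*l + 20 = (l - 5)*(l - 4)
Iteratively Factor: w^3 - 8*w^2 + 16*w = (w)*(w^2 - 8*w + 16) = w*(w - 4)*(w - 4)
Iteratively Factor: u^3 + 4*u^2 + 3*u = (u)*(u^2 + 4*u + 3) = u*(u + 3)*(u + 1)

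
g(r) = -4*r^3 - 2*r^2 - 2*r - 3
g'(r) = -12*r^2 - 4*r - 2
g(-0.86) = -0.21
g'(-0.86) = -7.44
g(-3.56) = 159.24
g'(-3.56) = -139.84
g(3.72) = -244.03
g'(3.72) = -182.94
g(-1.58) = 10.94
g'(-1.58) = -25.64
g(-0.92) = 0.26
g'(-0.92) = -8.48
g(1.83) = -37.87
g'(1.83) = -49.51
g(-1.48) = 8.55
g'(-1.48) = -22.36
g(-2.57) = 56.83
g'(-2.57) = -70.98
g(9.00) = -3099.00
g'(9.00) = -1010.00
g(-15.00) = 13077.00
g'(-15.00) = -2642.00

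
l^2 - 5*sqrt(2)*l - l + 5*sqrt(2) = (l - 1)*(l - 5*sqrt(2))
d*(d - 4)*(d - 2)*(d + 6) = d^4 - 28*d^2 + 48*d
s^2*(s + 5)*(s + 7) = s^4 + 12*s^3 + 35*s^2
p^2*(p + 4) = p^3 + 4*p^2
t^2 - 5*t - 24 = (t - 8)*(t + 3)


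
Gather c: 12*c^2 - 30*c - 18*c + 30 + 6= 12*c^2 - 48*c + 36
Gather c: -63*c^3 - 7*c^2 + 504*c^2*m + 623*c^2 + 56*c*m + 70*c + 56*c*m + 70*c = -63*c^3 + c^2*(504*m + 616) + c*(112*m + 140)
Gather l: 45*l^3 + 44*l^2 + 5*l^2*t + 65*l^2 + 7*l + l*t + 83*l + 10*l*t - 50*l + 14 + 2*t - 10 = 45*l^3 + l^2*(5*t + 109) + l*(11*t + 40) + 2*t + 4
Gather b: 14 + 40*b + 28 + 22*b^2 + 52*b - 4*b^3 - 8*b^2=-4*b^3 + 14*b^2 + 92*b + 42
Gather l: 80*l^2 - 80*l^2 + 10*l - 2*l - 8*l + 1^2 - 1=0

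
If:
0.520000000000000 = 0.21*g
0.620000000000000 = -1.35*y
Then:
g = 2.48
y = -0.46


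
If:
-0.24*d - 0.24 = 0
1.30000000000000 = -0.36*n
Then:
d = -1.00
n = -3.61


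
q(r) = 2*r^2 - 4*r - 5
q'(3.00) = 8.00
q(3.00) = 1.00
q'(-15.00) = -64.00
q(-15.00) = 505.00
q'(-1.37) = -9.48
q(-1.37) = 4.23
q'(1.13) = 0.52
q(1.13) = -6.97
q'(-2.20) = -12.80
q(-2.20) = 13.48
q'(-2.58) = -14.32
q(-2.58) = 18.63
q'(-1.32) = -9.28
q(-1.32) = 3.76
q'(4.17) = 12.68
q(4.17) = 13.10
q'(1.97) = 3.88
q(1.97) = -5.12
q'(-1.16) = -8.64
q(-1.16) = 2.33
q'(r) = 4*r - 4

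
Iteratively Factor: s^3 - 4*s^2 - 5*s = (s - 5)*(s^2 + s) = s*(s - 5)*(s + 1)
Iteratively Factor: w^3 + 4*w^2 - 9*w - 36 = (w + 4)*(w^2 - 9) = (w + 3)*(w + 4)*(w - 3)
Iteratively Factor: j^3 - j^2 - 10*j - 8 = (j - 4)*(j^2 + 3*j + 2) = (j - 4)*(j + 2)*(j + 1)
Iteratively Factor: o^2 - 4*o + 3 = (o - 1)*(o - 3)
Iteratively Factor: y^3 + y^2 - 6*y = (y)*(y^2 + y - 6) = y*(y - 2)*(y + 3)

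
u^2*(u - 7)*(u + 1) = u^4 - 6*u^3 - 7*u^2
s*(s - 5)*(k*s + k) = k*s^3 - 4*k*s^2 - 5*k*s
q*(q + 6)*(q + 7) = q^3 + 13*q^2 + 42*q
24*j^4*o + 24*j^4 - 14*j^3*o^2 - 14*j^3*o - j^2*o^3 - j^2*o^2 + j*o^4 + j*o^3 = (-3*j + o)*(-2*j + o)*(4*j + o)*(j*o + j)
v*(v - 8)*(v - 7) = v^3 - 15*v^2 + 56*v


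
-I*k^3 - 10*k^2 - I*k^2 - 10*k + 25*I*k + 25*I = (k - 5*I)^2*(-I*k - I)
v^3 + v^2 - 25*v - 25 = (v - 5)*(v + 1)*(v + 5)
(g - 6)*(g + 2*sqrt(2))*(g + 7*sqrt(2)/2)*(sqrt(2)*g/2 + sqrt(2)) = sqrt(2)*g^4/2 - 2*sqrt(2)*g^3 + 11*g^3/2 - 22*g^2 + sqrt(2)*g^2 - 66*g - 28*sqrt(2)*g - 84*sqrt(2)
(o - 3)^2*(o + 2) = o^3 - 4*o^2 - 3*o + 18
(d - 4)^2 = d^2 - 8*d + 16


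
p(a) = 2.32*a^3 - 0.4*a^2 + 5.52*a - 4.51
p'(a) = 6.96*a^2 - 0.8*a + 5.52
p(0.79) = 0.75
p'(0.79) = 9.23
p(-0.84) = -10.80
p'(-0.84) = 11.10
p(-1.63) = -24.62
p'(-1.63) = 25.32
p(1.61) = 13.02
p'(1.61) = 22.27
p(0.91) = 1.93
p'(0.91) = 10.56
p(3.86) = 144.27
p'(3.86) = 106.13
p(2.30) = 34.30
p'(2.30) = 40.50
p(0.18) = -3.52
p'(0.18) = 5.60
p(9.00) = 1704.05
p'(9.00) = 562.08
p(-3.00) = -87.31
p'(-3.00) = 70.56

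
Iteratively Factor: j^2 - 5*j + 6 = (j - 2)*(j - 3)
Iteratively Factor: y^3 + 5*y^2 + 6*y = (y + 2)*(y^2 + 3*y) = y*(y + 2)*(y + 3)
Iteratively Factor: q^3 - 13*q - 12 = (q + 3)*(q^2 - 3*q - 4) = (q - 4)*(q + 3)*(q + 1)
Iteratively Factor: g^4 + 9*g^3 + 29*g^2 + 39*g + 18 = (g + 2)*(g^3 + 7*g^2 + 15*g + 9) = (g + 1)*(g + 2)*(g^2 + 6*g + 9) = (g + 1)*(g + 2)*(g + 3)*(g + 3)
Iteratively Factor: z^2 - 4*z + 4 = (z - 2)*(z - 2)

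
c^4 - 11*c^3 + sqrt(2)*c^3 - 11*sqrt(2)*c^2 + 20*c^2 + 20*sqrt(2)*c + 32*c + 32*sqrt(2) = (c - 8)*(c - 4)*(sqrt(2)*c/2 + 1)*(sqrt(2)*c + sqrt(2))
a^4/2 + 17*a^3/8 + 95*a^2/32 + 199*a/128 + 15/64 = (a/2 + 1)*(a + 1/4)*(a + 3/4)*(a + 5/4)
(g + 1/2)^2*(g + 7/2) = g^3 + 9*g^2/2 + 15*g/4 + 7/8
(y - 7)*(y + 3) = y^2 - 4*y - 21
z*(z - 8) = z^2 - 8*z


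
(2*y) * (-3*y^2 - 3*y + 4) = -6*y^3 - 6*y^2 + 8*y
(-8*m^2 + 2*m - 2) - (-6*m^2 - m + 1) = -2*m^2 + 3*m - 3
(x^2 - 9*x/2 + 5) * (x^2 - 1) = x^4 - 9*x^3/2 + 4*x^2 + 9*x/2 - 5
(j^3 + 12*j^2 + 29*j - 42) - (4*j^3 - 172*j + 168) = -3*j^3 + 12*j^2 + 201*j - 210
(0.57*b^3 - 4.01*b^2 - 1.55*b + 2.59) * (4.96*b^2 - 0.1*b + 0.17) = 2.8272*b^5 - 19.9466*b^4 - 7.1901*b^3 + 12.3197*b^2 - 0.5225*b + 0.4403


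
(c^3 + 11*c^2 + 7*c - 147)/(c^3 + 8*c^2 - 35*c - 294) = (c - 3)/(c - 6)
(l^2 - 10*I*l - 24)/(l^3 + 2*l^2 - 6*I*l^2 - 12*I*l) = (l - 4*I)/(l*(l + 2))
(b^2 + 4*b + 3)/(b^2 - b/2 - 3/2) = 2*(b + 3)/(2*b - 3)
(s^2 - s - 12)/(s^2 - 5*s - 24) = (s - 4)/(s - 8)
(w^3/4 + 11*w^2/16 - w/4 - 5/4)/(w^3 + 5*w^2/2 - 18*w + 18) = (4*w^3 + 11*w^2 - 4*w - 20)/(8*(2*w^3 + 5*w^2 - 36*w + 36))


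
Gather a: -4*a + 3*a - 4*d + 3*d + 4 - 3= -a - d + 1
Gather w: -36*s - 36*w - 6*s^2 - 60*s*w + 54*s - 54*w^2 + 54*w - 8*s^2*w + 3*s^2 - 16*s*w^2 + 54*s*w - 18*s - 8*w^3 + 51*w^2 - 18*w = -3*s^2 - 8*w^3 + w^2*(-16*s - 3) + w*(-8*s^2 - 6*s)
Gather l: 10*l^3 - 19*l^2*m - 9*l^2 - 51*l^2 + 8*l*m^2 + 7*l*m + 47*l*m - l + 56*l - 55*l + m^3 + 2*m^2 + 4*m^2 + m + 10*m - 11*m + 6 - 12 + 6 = 10*l^3 + l^2*(-19*m - 60) + l*(8*m^2 + 54*m) + m^3 + 6*m^2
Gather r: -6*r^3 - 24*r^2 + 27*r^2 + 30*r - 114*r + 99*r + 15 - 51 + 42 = -6*r^3 + 3*r^2 + 15*r + 6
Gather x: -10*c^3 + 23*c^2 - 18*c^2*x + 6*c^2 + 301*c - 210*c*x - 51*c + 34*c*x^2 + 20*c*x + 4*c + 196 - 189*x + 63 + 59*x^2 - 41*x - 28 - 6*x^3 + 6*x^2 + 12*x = -10*c^3 + 29*c^2 + 254*c - 6*x^3 + x^2*(34*c + 65) + x*(-18*c^2 - 190*c - 218) + 231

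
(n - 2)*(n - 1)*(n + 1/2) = n^3 - 5*n^2/2 + n/2 + 1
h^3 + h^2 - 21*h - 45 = (h - 5)*(h + 3)^2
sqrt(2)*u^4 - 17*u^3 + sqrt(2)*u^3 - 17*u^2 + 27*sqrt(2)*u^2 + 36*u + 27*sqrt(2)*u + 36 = (u + 1)*(u - 6*sqrt(2))*(u - 3*sqrt(2))*(sqrt(2)*u + 1)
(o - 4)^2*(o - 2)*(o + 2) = o^4 - 8*o^3 + 12*o^2 + 32*o - 64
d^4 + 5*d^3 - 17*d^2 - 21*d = d*(d - 3)*(d + 1)*(d + 7)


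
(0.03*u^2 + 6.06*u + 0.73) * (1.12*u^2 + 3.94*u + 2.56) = 0.0336*u^4 + 6.9054*u^3 + 24.7708*u^2 + 18.3898*u + 1.8688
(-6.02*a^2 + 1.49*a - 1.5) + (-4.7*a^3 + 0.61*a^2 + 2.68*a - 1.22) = -4.7*a^3 - 5.41*a^2 + 4.17*a - 2.72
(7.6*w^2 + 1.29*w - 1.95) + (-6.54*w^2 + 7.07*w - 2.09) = 1.06*w^2 + 8.36*w - 4.04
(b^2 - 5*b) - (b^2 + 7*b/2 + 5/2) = -17*b/2 - 5/2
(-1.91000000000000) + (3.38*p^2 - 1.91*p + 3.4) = 3.38*p^2 - 1.91*p + 1.49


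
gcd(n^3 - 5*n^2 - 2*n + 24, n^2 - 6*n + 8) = n - 4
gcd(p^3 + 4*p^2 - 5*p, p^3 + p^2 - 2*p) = p^2 - p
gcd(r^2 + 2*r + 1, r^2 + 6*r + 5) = r + 1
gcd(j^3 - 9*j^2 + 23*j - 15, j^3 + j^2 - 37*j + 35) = j^2 - 6*j + 5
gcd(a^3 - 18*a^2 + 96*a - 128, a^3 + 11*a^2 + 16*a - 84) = a - 2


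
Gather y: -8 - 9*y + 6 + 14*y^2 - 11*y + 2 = 14*y^2 - 20*y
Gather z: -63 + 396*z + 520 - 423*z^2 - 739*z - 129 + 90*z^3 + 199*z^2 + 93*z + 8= 90*z^3 - 224*z^2 - 250*z + 336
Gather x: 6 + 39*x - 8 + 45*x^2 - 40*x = 45*x^2 - x - 2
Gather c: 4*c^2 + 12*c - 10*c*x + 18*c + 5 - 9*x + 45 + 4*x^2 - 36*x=4*c^2 + c*(30 - 10*x) + 4*x^2 - 45*x + 50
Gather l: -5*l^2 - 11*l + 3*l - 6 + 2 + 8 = -5*l^2 - 8*l + 4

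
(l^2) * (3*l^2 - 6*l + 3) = 3*l^4 - 6*l^3 + 3*l^2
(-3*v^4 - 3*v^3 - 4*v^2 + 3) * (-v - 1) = 3*v^5 + 6*v^4 + 7*v^3 + 4*v^2 - 3*v - 3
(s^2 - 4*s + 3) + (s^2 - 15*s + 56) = 2*s^2 - 19*s + 59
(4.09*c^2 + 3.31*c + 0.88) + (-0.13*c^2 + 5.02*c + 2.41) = 3.96*c^2 + 8.33*c + 3.29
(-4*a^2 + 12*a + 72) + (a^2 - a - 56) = -3*a^2 + 11*a + 16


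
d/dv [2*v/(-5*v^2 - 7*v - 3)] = 2*(5*v^2 - 3)/(25*v^4 + 70*v^3 + 79*v^2 + 42*v + 9)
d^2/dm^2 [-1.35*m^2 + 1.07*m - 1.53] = -2.70000000000000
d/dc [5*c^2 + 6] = 10*c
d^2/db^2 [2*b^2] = 4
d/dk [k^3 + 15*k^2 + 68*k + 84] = 3*k^2 + 30*k + 68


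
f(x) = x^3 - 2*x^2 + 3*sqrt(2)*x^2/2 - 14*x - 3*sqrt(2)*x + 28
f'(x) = 3*x^2 - 4*x + 3*sqrt(2)*x - 14 - 3*sqrt(2)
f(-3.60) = 48.59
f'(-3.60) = 19.76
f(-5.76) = -54.00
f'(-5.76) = 79.89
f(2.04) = -0.22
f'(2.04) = -5.26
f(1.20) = 8.01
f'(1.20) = -13.63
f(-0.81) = 42.32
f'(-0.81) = -16.47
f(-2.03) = 57.17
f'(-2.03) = -6.37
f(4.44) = 36.92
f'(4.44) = 41.98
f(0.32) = 22.21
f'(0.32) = -17.86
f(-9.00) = -526.99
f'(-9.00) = 222.57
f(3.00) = 1.36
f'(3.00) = 9.49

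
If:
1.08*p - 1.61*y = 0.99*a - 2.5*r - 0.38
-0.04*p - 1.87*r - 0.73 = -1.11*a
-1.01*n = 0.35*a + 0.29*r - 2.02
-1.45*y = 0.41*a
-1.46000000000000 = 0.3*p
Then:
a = 5.89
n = -0.96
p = -4.87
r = 3.21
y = -1.67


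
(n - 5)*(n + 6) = n^2 + n - 30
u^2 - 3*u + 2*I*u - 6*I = (u - 3)*(u + 2*I)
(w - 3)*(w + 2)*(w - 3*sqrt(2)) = w^3 - 3*sqrt(2)*w^2 - w^2 - 6*w + 3*sqrt(2)*w + 18*sqrt(2)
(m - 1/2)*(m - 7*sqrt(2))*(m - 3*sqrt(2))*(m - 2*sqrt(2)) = m^4 - 12*sqrt(2)*m^3 - m^3/2 + 6*sqrt(2)*m^2 + 82*m^2 - 84*sqrt(2)*m - 41*m + 42*sqrt(2)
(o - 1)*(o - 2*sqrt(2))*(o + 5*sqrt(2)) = o^3 - o^2 + 3*sqrt(2)*o^2 - 20*o - 3*sqrt(2)*o + 20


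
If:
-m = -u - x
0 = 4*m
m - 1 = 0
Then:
No Solution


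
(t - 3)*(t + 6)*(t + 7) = t^3 + 10*t^2 + 3*t - 126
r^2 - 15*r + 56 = (r - 8)*(r - 7)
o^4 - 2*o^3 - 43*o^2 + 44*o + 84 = (o - 7)*(o - 2)*(o + 1)*(o + 6)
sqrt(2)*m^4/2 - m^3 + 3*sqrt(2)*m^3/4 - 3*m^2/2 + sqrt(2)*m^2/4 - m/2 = m*(m + 1/2)*(m - sqrt(2))*(sqrt(2)*m/2 + sqrt(2)/2)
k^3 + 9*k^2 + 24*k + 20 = (k + 2)^2*(k + 5)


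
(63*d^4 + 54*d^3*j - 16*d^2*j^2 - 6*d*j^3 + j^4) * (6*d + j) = 378*d^5 + 387*d^4*j - 42*d^3*j^2 - 52*d^2*j^3 + j^5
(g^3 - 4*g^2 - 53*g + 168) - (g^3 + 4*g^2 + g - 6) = -8*g^2 - 54*g + 174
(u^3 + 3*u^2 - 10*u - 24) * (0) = 0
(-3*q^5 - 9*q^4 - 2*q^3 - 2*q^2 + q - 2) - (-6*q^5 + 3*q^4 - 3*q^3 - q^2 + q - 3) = 3*q^5 - 12*q^4 + q^3 - q^2 + 1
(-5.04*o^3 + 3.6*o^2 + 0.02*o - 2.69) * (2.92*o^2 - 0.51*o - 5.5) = -14.7168*o^5 + 13.0824*o^4 + 25.9424*o^3 - 27.665*o^2 + 1.2619*o + 14.795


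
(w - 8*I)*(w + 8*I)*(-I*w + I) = -I*w^3 + I*w^2 - 64*I*w + 64*I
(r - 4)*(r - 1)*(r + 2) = r^3 - 3*r^2 - 6*r + 8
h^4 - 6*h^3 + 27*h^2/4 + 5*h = h*(h - 4)*(h - 5/2)*(h + 1/2)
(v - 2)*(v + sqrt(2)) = v^2 - 2*v + sqrt(2)*v - 2*sqrt(2)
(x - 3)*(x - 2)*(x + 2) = x^3 - 3*x^2 - 4*x + 12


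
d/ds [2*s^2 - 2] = 4*s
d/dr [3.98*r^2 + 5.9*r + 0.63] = 7.96*r + 5.9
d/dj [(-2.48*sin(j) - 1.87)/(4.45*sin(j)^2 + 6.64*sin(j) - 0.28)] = (11.036*sin(j)^2 + 16.643*sin(j) + 13.1112)*cos(j)/(19.8025*sin(j)^4 + 59.096*sin(j)^3 + 41.5976*sin(j)^2 - 3.7184*sin(j) + 0.0784)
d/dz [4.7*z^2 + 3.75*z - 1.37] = 9.4*z + 3.75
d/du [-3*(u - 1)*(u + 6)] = -6*u - 15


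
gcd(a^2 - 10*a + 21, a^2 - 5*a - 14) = a - 7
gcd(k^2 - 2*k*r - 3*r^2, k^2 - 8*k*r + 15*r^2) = -k + 3*r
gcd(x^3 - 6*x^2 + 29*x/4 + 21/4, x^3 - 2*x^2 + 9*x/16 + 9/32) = 1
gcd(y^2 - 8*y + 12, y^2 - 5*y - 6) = y - 6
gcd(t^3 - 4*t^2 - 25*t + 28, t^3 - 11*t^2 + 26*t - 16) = t - 1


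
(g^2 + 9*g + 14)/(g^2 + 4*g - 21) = (g + 2)/(g - 3)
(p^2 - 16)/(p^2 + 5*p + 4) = (p - 4)/(p + 1)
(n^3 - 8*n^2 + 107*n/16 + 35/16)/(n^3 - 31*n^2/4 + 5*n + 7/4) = (n - 5/4)/(n - 1)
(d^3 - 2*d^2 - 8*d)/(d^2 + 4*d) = (d^2 - 2*d - 8)/(d + 4)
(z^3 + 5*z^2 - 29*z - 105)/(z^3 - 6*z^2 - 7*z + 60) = (z + 7)/(z - 4)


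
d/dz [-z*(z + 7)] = -2*z - 7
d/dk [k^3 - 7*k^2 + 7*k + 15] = 3*k^2 - 14*k + 7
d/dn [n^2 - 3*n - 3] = 2*n - 3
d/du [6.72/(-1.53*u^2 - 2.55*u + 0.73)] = (20.5632*u + 17.136)/(1.53*u^2 + 2.55*u - 0.73)^2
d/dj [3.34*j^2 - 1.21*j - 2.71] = 6.68*j - 1.21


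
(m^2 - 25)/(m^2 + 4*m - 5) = (m - 5)/(m - 1)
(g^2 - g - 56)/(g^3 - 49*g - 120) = (g + 7)/(g^2 + 8*g + 15)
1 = 1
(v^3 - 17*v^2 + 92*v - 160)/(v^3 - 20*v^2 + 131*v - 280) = (v - 4)/(v - 7)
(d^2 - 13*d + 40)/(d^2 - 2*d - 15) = (d - 8)/(d + 3)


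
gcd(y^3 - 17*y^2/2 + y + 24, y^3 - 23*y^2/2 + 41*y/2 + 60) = y^2 - 13*y/2 - 12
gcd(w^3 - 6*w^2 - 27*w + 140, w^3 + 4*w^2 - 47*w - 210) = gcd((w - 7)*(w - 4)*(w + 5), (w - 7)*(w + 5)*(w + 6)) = w^2 - 2*w - 35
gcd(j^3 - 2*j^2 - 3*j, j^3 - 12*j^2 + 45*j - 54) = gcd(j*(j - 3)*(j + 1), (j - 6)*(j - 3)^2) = j - 3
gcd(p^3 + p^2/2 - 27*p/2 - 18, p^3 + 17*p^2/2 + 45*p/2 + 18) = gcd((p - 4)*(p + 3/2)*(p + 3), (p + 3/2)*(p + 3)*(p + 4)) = p^2 + 9*p/2 + 9/2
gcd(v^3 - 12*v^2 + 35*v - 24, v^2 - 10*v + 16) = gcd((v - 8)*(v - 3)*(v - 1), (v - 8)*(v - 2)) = v - 8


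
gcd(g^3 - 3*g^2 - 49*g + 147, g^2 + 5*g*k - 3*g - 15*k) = g - 3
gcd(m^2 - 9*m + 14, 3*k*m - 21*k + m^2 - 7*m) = m - 7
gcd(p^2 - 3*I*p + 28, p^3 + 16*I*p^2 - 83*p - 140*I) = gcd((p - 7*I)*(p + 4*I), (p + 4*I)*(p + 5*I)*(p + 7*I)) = p + 4*I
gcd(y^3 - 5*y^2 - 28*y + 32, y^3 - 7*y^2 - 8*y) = y - 8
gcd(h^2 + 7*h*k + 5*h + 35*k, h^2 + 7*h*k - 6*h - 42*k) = h + 7*k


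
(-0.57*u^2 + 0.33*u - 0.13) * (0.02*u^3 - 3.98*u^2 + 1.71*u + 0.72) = -0.0114*u^5 + 2.2752*u^4 - 2.2907*u^3 + 0.6713*u^2 + 0.0153*u - 0.0936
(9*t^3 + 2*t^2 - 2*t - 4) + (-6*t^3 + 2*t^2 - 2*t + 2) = 3*t^3 + 4*t^2 - 4*t - 2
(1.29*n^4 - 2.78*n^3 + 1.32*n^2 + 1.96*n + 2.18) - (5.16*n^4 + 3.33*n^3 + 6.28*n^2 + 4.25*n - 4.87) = -3.87*n^4 - 6.11*n^3 - 4.96*n^2 - 2.29*n + 7.05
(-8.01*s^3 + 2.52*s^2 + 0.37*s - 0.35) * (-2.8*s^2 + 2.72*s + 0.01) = 22.428*s^5 - 28.8432*s^4 + 5.7383*s^3 + 2.0116*s^2 - 0.9483*s - 0.0035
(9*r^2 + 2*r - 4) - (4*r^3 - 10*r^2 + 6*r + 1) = -4*r^3 + 19*r^2 - 4*r - 5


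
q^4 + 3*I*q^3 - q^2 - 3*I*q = q*(q - 1)*(q + 1)*(q + 3*I)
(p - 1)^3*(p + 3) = p^4 - 6*p^2 + 8*p - 3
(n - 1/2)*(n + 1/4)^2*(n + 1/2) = n^4 + n^3/2 - 3*n^2/16 - n/8 - 1/64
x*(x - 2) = x^2 - 2*x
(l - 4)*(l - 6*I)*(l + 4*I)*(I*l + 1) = I*l^4 + 3*l^3 - 4*I*l^3 - 12*l^2 + 22*I*l^2 + 24*l - 88*I*l - 96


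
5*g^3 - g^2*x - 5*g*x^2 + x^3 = (-5*g + x)*(-g + x)*(g + x)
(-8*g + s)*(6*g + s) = -48*g^2 - 2*g*s + s^2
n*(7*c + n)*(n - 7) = 7*c*n^2 - 49*c*n + n^3 - 7*n^2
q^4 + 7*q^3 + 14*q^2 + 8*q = q*(q + 1)*(q + 2)*(q + 4)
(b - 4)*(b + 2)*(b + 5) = b^3 + 3*b^2 - 18*b - 40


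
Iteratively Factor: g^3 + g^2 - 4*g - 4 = (g + 1)*(g^2 - 4) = (g + 1)*(g + 2)*(g - 2)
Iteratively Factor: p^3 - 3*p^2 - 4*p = (p)*(p^2 - 3*p - 4) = p*(p - 4)*(p + 1)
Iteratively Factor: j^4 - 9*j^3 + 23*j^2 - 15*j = (j - 1)*(j^3 - 8*j^2 + 15*j) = (j - 5)*(j - 1)*(j^2 - 3*j) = j*(j - 5)*(j - 1)*(j - 3)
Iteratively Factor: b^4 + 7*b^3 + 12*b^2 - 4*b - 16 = (b + 2)*(b^3 + 5*b^2 + 2*b - 8) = (b + 2)^2*(b^2 + 3*b - 4) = (b + 2)^2*(b + 4)*(b - 1)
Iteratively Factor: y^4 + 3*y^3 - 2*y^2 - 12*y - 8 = (y + 1)*(y^3 + 2*y^2 - 4*y - 8) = (y + 1)*(y + 2)*(y^2 - 4) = (y + 1)*(y + 2)^2*(y - 2)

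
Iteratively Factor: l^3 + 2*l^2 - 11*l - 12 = (l + 1)*(l^2 + l - 12) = (l - 3)*(l + 1)*(l + 4)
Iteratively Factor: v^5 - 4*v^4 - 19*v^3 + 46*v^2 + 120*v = (v - 4)*(v^4 - 19*v^2 - 30*v) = v*(v - 4)*(v^3 - 19*v - 30) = v*(v - 4)*(v + 3)*(v^2 - 3*v - 10) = v*(v - 4)*(v + 2)*(v + 3)*(v - 5)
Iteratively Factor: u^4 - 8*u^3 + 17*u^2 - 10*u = (u - 2)*(u^3 - 6*u^2 + 5*u) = u*(u - 2)*(u^2 - 6*u + 5) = u*(u - 5)*(u - 2)*(u - 1)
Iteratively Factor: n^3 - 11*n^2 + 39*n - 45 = (n - 5)*(n^2 - 6*n + 9) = (n - 5)*(n - 3)*(n - 3)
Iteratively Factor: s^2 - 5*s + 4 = (s - 1)*(s - 4)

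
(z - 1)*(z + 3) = z^2 + 2*z - 3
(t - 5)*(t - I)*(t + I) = t^3 - 5*t^2 + t - 5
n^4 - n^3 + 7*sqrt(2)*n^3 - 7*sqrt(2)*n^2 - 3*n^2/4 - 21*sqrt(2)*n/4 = n*(n - 3/2)*(n + 1/2)*(n + 7*sqrt(2))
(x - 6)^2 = x^2 - 12*x + 36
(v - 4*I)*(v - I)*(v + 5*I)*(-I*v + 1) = -I*v^4 + v^3 - 21*I*v^2 + v - 20*I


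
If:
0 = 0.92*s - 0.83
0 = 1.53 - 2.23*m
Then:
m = 0.69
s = 0.90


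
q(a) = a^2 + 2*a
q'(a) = 2*a + 2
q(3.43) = 18.62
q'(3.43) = 8.86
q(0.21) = 0.46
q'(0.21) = 2.42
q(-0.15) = -0.28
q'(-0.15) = 1.70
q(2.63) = 12.18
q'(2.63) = 7.26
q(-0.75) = -0.94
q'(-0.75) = 0.50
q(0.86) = 2.46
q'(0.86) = 3.72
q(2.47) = 11.04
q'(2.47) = 6.94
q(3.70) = 21.09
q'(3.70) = 9.40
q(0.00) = 0.00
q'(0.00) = 2.00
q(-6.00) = 24.00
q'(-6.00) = -10.00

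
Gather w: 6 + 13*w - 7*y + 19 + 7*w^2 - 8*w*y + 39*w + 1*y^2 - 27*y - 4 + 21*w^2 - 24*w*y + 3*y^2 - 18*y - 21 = 28*w^2 + w*(52 - 32*y) + 4*y^2 - 52*y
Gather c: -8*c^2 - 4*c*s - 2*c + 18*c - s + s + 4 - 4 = -8*c^2 + c*(16 - 4*s)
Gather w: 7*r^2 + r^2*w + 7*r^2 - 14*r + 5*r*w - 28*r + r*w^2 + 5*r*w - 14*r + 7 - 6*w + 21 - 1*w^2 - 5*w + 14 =14*r^2 - 56*r + w^2*(r - 1) + w*(r^2 + 10*r - 11) + 42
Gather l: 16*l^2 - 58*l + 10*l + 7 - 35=16*l^2 - 48*l - 28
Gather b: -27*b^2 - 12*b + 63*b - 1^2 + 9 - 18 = -27*b^2 + 51*b - 10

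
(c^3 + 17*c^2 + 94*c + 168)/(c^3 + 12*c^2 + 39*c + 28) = (c + 6)/(c + 1)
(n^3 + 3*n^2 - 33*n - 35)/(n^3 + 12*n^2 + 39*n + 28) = (n - 5)/(n + 4)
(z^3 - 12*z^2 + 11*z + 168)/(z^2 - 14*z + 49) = (z^2 - 5*z - 24)/(z - 7)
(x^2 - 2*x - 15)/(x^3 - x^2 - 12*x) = (x - 5)/(x*(x - 4))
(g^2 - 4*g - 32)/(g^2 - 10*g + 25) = (g^2 - 4*g - 32)/(g^2 - 10*g + 25)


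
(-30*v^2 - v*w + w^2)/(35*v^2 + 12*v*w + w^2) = (-6*v + w)/(7*v + w)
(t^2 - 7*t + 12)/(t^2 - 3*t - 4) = (t - 3)/(t + 1)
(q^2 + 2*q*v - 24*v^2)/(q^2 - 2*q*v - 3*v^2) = (-q^2 - 2*q*v + 24*v^2)/(-q^2 + 2*q*v + 3*v^2)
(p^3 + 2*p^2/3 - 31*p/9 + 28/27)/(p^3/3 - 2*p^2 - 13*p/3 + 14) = (27*p^3 + 18*p^2 - 93*p + 28)/(9*(p^3 - 6*p^2 - 13*p + 42))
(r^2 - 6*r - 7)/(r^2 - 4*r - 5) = (r - 7)/(r - 5)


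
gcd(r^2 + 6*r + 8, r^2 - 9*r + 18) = 1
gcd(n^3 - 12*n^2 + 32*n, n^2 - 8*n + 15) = 1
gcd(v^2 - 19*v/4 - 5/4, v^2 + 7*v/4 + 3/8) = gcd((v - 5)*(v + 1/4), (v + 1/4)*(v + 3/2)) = v + 1/4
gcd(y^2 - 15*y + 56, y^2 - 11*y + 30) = 1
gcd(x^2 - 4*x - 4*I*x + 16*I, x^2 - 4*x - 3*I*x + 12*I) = x - 4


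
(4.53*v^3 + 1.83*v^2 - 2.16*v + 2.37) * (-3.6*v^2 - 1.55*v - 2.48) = -16.308*v^5 - 13.6095*v^4 - 6.2949*v^3 - 9.7224*v^2 + 1.6833*v - 5.8776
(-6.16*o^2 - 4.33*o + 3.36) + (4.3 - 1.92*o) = -6.16*o^2 - 6.25*o + 7.66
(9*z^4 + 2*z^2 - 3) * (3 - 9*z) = -81*z^5 + 27*z^4 - 18*z^3 + 6*z^2 + 27*z - 9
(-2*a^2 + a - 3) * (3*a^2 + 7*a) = -6*a^4 - 11*a^3 - 2*a^2 - 21*a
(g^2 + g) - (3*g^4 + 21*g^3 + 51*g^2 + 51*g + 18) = -3*g^4 - 21*g^3 - 50*g^2 - 50*g - 18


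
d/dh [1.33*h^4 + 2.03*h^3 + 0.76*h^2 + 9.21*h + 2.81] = 5.32*h^3 + 6.09*h^2 + 1.52*h + 9.21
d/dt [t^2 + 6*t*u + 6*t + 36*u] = 2*t + 6*u + 6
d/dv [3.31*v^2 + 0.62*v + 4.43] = 6.62*v + 0.62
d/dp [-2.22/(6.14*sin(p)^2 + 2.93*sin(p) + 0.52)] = (27.2616*sin(p) + 6.5046)*cos(p)/(6.14*sin(p)^2 + 2.93*sin(p) + 0.52)^2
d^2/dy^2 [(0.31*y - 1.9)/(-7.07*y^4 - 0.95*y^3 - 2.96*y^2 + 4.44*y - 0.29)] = (-185.943828*y^7 + 1866.11236*y^6 + 342.237258*y^5 + 672.670032*y^4 - 148.420772*y^3 + 6.07505999999999*y^2 - 151.367436*y + 70.851448)/(353.393243*y^12 + 142.456965*y^11 + 463.007937*y^10 - 545.656453*y^9 + 58.407039*y^8 - 532.864638*y^7 + 406.346615*y^6 - 110.247864*y^5 + 177.123801*y^4 - 110.156475*y^3 + 17.89764*y^2 - 1.120212*y + 0.024389)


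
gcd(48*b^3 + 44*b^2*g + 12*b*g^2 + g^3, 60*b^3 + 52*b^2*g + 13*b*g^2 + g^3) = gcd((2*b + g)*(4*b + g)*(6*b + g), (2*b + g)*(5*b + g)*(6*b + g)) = 12*b^2 + 8*b*g + g^2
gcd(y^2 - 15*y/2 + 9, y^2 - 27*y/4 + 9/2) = y - 6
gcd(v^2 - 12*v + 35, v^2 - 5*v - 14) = v - 7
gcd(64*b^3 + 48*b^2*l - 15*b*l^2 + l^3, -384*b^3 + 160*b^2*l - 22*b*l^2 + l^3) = 64*b^2 - 16*b*l + l^2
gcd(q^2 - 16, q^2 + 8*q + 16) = q + 4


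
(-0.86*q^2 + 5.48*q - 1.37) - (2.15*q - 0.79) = -0.86*q^2 + 3.33*q - 0.58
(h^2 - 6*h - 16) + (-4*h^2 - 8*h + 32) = -3*h^2 - 14*h + 16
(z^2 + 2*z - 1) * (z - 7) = z^3 - 5*z^2 - 15*z + 7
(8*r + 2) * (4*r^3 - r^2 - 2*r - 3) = 32*r^4 - 18*r^2 - 28*r - 6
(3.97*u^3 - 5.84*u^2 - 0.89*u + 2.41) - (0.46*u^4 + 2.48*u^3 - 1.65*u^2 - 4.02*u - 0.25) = -0.46*u^4 + 1.49*u^3 - 4.19*u^2 + 3.13*u + 2.66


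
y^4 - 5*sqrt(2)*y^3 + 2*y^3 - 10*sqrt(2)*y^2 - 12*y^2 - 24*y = y*(y + 2)*(y - 6*sqrt(2))*(y + sqrt(2))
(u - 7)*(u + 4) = u^2 - 3*u - 28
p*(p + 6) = p^2 + 6*p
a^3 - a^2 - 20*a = a*(a - 5)*(a + 4)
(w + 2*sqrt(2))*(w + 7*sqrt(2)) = w^2 + 9*sqrt(2)*w + 28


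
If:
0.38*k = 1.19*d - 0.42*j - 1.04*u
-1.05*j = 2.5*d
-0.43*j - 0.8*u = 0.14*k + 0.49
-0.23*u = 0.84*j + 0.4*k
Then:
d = 7.02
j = -16.71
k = 33.67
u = 2.48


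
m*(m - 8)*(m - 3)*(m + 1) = m^4 - 10*m^3 + 13*m^2 + 24*m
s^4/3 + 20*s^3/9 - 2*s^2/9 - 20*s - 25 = (s/3 + 1)*(s - 3)*(s + 5/3)*(s + 5)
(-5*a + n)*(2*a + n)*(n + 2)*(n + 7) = -10*a^2*n^2 - 90*a^2*n - 140*a^2 - 3*a*n^3 - 27*a*n^2 - 42*a*n + n^4 + 9*n^3 + 14*n^2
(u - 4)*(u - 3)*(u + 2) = u^3 - 5*u^2 - 2*u + 24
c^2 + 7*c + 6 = (c + 1)*(c + 6)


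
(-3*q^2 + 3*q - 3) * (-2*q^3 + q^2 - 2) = 6*q^5 - 9*q^4 + 9*q^3 + 3*q^2 - 6*q + 6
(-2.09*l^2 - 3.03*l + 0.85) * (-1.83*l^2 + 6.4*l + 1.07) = 3.8247*l^4 - 7.8311*l^3 - 23.1838*l^2 + 2.1979*l + 0.9095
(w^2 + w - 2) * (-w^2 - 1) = -w^4 - w^3 + w^2 - w + 2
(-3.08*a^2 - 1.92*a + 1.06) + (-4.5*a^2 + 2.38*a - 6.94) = -7.58*a^2 + 0.46*a - 5.88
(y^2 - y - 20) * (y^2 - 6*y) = y^4 - 7*y^3 - 14*y^2 + 120*y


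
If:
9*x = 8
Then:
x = 8/9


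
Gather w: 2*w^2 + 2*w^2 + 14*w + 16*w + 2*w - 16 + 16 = 4*w^2 + 32*w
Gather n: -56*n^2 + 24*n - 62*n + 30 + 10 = -56*n^2 - 38*n + 40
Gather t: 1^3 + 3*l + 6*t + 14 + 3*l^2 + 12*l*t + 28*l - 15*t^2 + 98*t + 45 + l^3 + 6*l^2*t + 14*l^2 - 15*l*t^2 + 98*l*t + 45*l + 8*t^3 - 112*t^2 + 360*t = l^3 + 17*l^2 + 76*l + 8*t^3 + t^2*(-15*l - 127) + t*(6*l^2 + 110*l + 464) + 60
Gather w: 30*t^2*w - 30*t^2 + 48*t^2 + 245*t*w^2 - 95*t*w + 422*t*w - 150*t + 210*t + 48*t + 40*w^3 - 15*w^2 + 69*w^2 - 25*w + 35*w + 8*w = 18*t^2 + 108*t + 40*w^3 + w^2*(245*t + 54) + w*(30*t^2 + 327*t + 18)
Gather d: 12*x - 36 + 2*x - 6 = 14*x - 42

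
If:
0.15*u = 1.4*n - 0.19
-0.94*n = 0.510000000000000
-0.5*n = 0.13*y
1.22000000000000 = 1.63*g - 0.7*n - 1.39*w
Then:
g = 0.852760736196319*w + 0.515467954575121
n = -0.54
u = -6.33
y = 2.09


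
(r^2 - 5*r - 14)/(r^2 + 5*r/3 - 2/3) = 3*(r - 7)/(3*r - 1)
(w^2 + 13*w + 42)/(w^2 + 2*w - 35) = (w + 6)/(w - 5)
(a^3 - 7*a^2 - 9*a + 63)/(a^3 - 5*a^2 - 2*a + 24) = (a^2 - 4*a - 21)/(a^2 - 2*a - 8)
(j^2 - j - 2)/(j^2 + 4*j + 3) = (j - 2)/(j + 3)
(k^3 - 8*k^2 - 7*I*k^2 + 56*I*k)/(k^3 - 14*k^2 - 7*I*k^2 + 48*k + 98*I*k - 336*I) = k/(k - 6)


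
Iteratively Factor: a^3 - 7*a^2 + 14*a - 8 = (a - 1)*(a^2 - 6*a + 8) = (a - 2)*(a - 1)*(a - 4)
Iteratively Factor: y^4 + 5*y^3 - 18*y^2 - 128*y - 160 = (y + 2)*(y^3 + 3*y^2 - 24*y - 80) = (y + 2)*(y + 4)*(y^2 - y - 20) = (y + 2)*(y + 4)^2*(y - 5)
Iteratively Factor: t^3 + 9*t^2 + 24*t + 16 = (t + 4)*(t^2 + 5*t + 4) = (t + 4)^2*(t + 1)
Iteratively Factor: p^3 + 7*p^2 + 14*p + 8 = (p + 4)*(p^2 + 3*p + 2) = (p + 2)*(p + 4)*(p + 1)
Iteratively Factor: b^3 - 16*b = (b - 4)*(b^2 + 4*b) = b*(b - 4)*(b + 4)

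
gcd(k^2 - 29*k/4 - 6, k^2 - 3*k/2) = 1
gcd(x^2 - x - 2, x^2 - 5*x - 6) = x + 1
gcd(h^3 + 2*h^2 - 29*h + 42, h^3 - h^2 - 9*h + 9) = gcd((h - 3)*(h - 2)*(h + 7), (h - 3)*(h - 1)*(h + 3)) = h - 3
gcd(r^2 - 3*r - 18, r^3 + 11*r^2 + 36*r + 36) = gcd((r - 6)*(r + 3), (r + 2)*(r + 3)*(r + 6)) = r + 3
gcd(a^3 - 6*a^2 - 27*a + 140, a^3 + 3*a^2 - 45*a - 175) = a^2 - 2*a - 35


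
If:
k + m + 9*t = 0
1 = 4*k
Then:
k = 1/4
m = -9*t - 1/4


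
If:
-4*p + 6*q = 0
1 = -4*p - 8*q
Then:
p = -3/28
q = -1/14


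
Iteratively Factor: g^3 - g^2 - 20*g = (g - 5)*(g^2 + 4*g) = g*(g - 5)*(g + 4)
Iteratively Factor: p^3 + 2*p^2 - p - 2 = (p + 1)*(p^2 + p - 2) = (p + 1)*(p + 2)*(p - 1)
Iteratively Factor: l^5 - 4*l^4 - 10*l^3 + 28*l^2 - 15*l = (l - 1)*(l^4 - 3*l^3 - 13*l^2 + 15*l) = (l - 1)*(l + 3)*(l^3 - 6*l^2 + 5*l) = l*(l - 1)*(l + 3)*(l^2 - 6*l + 5) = l*(l - 1)^2*(l + 3)*(l - 5)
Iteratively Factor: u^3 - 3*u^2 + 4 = (u - 2)*(u^2 - u - 2) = (u - 2)^2*(u + 1)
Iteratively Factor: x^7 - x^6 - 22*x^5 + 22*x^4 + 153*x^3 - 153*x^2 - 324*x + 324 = (x + 3)*(x^6 - 4*x^5 - 10*x^4 + 52*x^3 - 3*x^2 - 144*x + 108) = (x + 3)^2*(x^5 - 7*x^4 + 11*x^3 + 19*x^2 - 60*x + 36) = (x + 2)*(x + 3)^2*(x^4 - 9*x^3 + 29*x^2 - 39*x + 18) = (x - 3)*(x + 2)*(x + 3)^2*(x^3 - 6*x^2 + 11*x - 6) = (x - 3)*(x - 2)*(x + 2)*(x + 3)^2*(x^2 - 4*x + 3) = (x - 3)^2*(x - 2)*(x + 2)*(x + 3)^2*(x - 1)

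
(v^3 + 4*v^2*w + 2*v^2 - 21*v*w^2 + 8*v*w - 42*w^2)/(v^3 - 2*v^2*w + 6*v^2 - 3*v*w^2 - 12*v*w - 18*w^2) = (v^2 + 7*v*w + 2*v + 14*w)/(v^2 + v*w + 6*v + 6*w)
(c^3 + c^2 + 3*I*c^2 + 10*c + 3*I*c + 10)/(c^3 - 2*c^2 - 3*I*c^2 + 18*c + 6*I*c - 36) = (c^3 + c^2*(1 + 3*I) + c*(10 + 3*I) + 10)/(c^3 - c^2*(2 + 3*I) + 6*c*(3 + I) - 36)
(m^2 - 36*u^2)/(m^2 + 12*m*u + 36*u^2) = (m - 6*u)/(m + 6*u)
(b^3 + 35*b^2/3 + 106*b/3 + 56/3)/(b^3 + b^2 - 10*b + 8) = (3*b^2 + 23*b + 14)/(3*(b^2 - 3*b + 2))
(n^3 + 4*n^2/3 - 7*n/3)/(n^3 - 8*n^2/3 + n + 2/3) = n*(3*n + 7)/(3*n^2 - 5*n - 2)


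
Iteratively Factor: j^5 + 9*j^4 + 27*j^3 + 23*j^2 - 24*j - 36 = (j + 3)*(j^4 + 6*j^3 + 9*j^2 - 4*j - 12) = (j + 2)*(j + 3)*(j^3 + 4*j^2 + j - 6) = (j + 2)*(j + 3)^2*(j^2 + j - 2) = (j - 1)*(j + 2)*(j + 3)^2*(j + 2)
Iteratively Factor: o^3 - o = (o - 1)*(o^2 + o) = (o - 1)*(o + 1)*(o)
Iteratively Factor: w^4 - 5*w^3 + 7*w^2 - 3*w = (w - 1)*(w^3 - 4*w^2 + 3*w) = (w - 3)*(w - 1)*(w^2 - w) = (w - 3)*(w - 1)^2*(w)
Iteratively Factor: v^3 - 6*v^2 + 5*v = (v)*(v^2 - 6*v + 5) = v*(v - 1)*(v - 5)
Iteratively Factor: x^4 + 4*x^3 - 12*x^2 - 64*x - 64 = (x + 2)*(x^3 + 2*x^2 - 16*x - 32) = (x + 2)^2*(x^2 - 16) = (x - 4)*(x + 2)^2*(x + 4)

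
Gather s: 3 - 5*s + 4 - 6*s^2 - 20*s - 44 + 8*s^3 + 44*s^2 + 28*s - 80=8*s^3 + 38*s^2 + 3*s - 117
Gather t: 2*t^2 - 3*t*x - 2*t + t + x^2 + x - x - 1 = 2*t^2 + t*(-3*x - 1) + x^2 - 1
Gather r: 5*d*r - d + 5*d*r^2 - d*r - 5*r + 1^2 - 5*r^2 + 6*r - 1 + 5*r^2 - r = 5*d*r^2 + 4*d*r - d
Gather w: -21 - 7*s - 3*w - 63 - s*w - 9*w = -7*s + w*(-s - 12) - 84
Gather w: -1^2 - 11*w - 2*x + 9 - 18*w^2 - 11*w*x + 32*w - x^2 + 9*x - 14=-18*w^2 + w*(21 - 11*x) - x^2 + 7*x - 6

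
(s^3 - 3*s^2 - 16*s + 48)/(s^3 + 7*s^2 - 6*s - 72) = (s - 4)/(s + 6)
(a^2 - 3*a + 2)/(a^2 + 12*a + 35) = (a^2 - 3*a + 2)/(a^2 + 12*a + 35)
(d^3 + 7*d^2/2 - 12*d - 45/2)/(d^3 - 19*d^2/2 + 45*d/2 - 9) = (2*d^2 + 13*d + 15)/(2*d^2 - 13*d + 6)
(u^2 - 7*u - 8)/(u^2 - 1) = (u - 8)/(u - 1)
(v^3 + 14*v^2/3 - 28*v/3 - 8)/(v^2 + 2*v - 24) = (3*v^2 - 4*v - 4)/(3*(v - 4))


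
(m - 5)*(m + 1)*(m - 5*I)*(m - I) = m^4 - 4*m^3 - 6*I*m^3 - 10*m^2 + 24*I*m^2 + 20*m + 30*I*m + 25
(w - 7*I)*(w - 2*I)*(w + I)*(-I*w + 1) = -I*w^4 - 7*w^3 - 3*I*w^2 - 19*w - 14*I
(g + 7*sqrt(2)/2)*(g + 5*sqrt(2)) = g^2 + 17*sqrt(2)*g/2 + 35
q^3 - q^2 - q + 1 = (q - 1)^2*(q + 1)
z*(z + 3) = z^2 + 3*z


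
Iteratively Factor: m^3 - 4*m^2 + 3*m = (m - 1)*(m^2 - 3*m) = (m - 3)*(m - 1)*(m)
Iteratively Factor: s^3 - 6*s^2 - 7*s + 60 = (s - 4)*(s^2 - 2*s - 15) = (s - 4)*(s + 3)*(s - 5)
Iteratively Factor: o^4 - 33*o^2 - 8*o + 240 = (o - 5)*(o^3 + 5*o^2 - 8*o - 48) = (o - 5)*(o - 3)*(o^2 + 8*o + 16) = (o - 5)*(o - 3)*(o + 4)*(o + 4)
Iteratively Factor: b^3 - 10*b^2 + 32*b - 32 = (b - 4)*(b^2 - 6*b + 8) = (b - 4)*(b - 2)*(b - 4)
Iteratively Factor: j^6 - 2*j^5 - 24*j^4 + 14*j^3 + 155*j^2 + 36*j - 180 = (j + 2)*(j^5 - 4*j^4 - 16*j^3 + 46*j^2 + 63*j - 90) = (j + 2)*(j + 3)*(j^4 - 7*j^3 + 5*j^2 + 31*j - 30) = (j - 5)*(j + 2)*(j + 3)*(j^3 - 2*j^2 - 5*j + 6) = (j - 5)*(j - 1)*(j + 2)*(j + 3)*(j^2 - j - 6) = (j - 5)*(j - 3)*(j - 1)*(j + 2)*(j + 3)*(j + 2)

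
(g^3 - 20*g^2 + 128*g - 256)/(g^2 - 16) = (g^2 - 16*g + 64)/(g + 4)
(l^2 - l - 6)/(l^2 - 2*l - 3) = (l + 2)/(l + 1)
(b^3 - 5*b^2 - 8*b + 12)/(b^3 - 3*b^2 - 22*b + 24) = (b + 2)/(b + 4)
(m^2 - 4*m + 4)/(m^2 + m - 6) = (m - 2)/(m + 3)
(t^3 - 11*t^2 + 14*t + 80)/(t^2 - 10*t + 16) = (t^2 - 3*t - 10)/(t - 2)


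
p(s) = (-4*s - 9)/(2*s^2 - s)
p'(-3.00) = -0.10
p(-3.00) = 0.14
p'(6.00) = 0.11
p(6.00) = -0.50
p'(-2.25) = -0.32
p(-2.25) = 0.00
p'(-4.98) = 0.00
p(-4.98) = 0.20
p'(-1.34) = -1.76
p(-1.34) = -0.74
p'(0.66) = 409.03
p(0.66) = -55.11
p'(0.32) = 251.62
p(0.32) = 89.24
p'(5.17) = 0.17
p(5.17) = -0.61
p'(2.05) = 2.44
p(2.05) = -2.71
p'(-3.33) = -0.06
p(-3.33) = 0.17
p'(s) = (1 - 4*s)*(-4*s - 9)/(2*s^2 - s)^2 - 4/(2*s^2 - s)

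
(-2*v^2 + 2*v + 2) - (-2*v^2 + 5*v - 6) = 8 - 3*v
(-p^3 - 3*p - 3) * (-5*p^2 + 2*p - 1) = 5*p^5 - 2*p^4 + 16*p^3 + 9*p^2 - 3*p + 3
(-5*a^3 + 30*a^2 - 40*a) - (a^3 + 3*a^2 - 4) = -6*a^3 + 27*a^2 - 40*a + 4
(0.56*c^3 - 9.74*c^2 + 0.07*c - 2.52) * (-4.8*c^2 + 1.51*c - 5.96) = -2.688*c^5 + 47.5976*c^4 - 18.381*c^3 + 70.2521*c^2 - 4.2224*c + 15.0192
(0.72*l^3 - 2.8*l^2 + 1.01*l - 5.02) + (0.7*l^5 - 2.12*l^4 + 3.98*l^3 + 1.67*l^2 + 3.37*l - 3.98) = 0.7*l^5 - 2.12*l^4 + 4.7*l^3 - 1.13*l^2 + 4.38*l - 9.0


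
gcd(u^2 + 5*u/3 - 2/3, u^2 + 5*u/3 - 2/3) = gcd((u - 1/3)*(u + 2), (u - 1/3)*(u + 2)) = u^2 + 5*u/3 - 2/3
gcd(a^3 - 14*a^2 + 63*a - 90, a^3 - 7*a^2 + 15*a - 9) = a - 3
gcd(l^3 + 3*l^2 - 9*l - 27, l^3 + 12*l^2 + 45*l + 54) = l^2 + 6*l + 9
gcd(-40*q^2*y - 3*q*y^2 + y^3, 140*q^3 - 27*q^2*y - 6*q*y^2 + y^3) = 5*q + y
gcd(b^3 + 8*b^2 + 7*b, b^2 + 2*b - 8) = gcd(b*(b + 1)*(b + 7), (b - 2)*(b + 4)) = 1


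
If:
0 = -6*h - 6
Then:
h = -1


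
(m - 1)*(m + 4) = m^2 + 3*m - 4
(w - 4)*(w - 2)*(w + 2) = w^3 - 4*w^2 - 4*w + 16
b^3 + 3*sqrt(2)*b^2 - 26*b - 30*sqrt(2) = (b - 3*sqrt(2))*(b + sqrt(2))*(b + 5*sqrt(2))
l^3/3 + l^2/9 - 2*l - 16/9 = (l/3 + 1/3)*(l - 8/3)*(l + 2)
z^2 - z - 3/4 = (z - 3/2)*(z + 1/2)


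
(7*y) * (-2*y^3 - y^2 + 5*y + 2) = -14*y^4 - 7*y^3 + 35*y^2 + 14*y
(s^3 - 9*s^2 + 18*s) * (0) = 0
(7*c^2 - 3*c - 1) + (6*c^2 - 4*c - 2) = 13*c^2 - 7*c - 3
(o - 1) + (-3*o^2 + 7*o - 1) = -3*o^2 + 8*o - 2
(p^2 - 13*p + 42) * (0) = 0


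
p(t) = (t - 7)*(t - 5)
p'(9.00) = 6.00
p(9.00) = 8.00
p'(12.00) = 12.00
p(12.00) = 35.00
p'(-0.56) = -13.12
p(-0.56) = 42.03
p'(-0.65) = -13.30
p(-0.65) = 43.22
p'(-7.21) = -26.42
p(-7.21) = 173.50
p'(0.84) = -10.32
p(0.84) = 25.63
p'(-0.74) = -13.48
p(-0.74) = 44.43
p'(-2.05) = -16.10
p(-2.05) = 63.80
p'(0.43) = -11.14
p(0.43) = 30.02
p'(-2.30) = -16.60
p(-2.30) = 67.89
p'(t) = 2*t - 12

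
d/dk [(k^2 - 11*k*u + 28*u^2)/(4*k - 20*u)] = (k^2 - 10*k*u + 27*u^2)/(4*(k^2 - 10*k*u + 25*u^2))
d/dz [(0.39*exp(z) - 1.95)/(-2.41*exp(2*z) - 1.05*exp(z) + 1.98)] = (0.9399*exp(2*z) - 9.399*exp(z) - 1.2753)*exp(z)/(5.8081*exp(4*z) + 5.061*exp(3*z) - 8.4411*exp(2*z) - 4.158*exp(z) + 3.9204)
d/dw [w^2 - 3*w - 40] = 2*w - 3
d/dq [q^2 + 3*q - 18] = 2*q + 3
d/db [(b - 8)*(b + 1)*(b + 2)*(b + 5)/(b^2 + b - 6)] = (2*b^5 + 3*b^4 - 24*b^3 + 79*b^2 + 724*b + 836)/(b^4 + 2*b^3 - 11*b^2 - 12*b + 36)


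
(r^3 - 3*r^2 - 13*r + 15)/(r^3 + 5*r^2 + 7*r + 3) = (r^2 - 6*r + 5)/(r^2 + 2*r + 1)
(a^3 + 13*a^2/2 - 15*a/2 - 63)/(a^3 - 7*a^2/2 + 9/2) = (2*a^2 + 19*a + 42)/(2*a^2 - a - 3)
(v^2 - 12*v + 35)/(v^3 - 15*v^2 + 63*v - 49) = (v - 5)/(v^2 - 8*v + 7)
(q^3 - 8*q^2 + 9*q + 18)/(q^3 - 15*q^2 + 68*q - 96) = (q^2 - 5*q - 6)/(q^2 - 12*q + 32)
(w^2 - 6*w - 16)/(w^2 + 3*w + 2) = (w - 8)/(w + 1)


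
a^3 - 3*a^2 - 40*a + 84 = (a - 7)*(a - 2)*(a + 6)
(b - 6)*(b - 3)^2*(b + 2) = b^4 - 10*b^3 + 21*b^2 + 36*b - 108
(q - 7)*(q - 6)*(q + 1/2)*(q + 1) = q^4 - 23*q^3/2 + 23*q^2 + 113*q/2 + 21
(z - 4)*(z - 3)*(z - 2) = z^3 - 9*z^2 + 26*z - 24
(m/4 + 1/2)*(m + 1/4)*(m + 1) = m^3/4 + 13*m^2/16 + 11*m/16 + 1/8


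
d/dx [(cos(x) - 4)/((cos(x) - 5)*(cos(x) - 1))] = (cos(x)^2 - 8*cos(x) + 19)*sin(x)/((cos(x) - 5)^2*(cos(x) - 1)^2)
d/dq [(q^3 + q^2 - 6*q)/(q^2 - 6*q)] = q*(q - 12)/(q^2 - 12*q + 36)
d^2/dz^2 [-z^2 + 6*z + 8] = -2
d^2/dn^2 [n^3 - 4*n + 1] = 6*n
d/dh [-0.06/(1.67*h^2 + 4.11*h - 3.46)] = (0.2004*h + 0.2466)/(1.67*h^2 + 4.11*h - 3.46)^2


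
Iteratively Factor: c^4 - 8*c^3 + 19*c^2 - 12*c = (c)*(c^3 - 8*c^2 + 19*c - 12) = c*(c - 1)*(c^2 - 7*c + 12) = c*(c - 4)*(c - 1)*(c - 3)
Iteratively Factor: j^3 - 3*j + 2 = (j + 2)*(j^2 - 2*j + 1) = (j - 1)*(j + 2)*(j - 1)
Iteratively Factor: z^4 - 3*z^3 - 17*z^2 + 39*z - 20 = (z - 1)*(z^3 - 2*z^2 - 19*z + 20) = (z - 1)^2*(z^2 - z - 20) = (z - 5)*(z - 1)^2*(z + 4)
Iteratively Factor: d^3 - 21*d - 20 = (d + 4)*(d^2 - 4*d - 5) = (d + 1)*(d + 4)*(d - 5)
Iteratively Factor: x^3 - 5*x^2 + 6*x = (x)*(x^2 - 5*x + 6) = x*(x - 2)*(x - 3)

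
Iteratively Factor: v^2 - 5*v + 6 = (v - 3)*(v - 2)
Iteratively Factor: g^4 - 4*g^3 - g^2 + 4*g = (g - 4)*(g^3 - g) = (g - 4)*(g - 1)*(g^2 + g) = (g - 4)*(g - 1)*(g + 1)*(g)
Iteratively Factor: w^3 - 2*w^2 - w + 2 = (w - 2)*(w^2 - 1) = (w - 2)*(w + 1)*(w - 1)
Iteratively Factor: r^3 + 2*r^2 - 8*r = (r)*(r^2 + 2*r - 8) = r*(r - 2)*(r + 4)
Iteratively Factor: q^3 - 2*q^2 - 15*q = (q - 5)*(q^2 + 3*q) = q*(q - 5)*(q + 3)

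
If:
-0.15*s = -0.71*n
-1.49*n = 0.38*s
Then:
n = 0.00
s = 0.00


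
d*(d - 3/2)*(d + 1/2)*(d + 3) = d^4 + 2*d^3 - 15*d^2/4 - 9*d/4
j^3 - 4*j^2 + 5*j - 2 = (j - 2)*(j - 1)^2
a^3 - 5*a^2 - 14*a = a*(a - 7)*(a + 2)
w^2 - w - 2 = (w - 2)*(w + 1)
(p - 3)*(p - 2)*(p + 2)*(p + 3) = p^4 - 13*p^2 + 36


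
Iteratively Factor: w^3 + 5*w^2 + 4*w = (w + 4)*(w^2 + w) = w*(w + 4)*(w + 1)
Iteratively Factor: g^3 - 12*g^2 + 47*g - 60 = (g - 4)*(g^2 - 8*g + 15) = (g - 4)*(g - 3)*(g - 5)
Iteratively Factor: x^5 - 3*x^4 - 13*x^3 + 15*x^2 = (x)*(x^4 - 3*x^3 - 13*x^2 + 15*x) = x*(x + 3)*(x^3 - 6*x^2 + 5*x) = x*(x - 1)*(x + 3)*(x^2 - 5*x) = x*(x - 5)*(x - 1)*(x + 3)*(x)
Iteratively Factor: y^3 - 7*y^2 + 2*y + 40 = (y - 5)*(y^2 - 2*y - 8) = (y - 5)*(y - 4)*(y + 2)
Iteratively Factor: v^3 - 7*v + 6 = (v - 1)*(v^2 + v - 6) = (v - 2)*(v - 1)*(v + 3)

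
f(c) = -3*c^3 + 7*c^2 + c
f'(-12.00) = -1463.00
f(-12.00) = 6180.00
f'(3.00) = -38.00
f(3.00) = -15.00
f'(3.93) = -82.98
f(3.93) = -70.05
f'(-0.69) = -12.94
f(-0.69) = 3.63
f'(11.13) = -958.07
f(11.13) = -3257.98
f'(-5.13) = -307.67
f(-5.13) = 584.11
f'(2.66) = -25.44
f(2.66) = -4.27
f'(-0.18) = -1.81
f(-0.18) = 0.06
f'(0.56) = 6.02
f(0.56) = 2.23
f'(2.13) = -10.01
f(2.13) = 4.90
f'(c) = -9*c^2 + 14*c + 1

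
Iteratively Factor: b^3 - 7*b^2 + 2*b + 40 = (b - 5)*(b^2 - 2*b - 8) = (b - 5)*(b + 2)*(b - 4)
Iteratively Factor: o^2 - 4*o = (o)*(o - 4)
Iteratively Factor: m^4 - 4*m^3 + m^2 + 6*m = (m)*(m^3 - 4*m^2 + m + 6) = m*(m - 2)*(m^2 - 2*m - 3) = m*(m - 2)*(m + 1)*(m - 3)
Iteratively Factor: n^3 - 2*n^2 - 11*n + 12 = (n - 4)*(n^2 + 2*n - 3) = (n - 4)*(n - 1)*(n + 3)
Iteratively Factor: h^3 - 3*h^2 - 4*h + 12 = (h - 3)*(h^2 - 4) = (h - 3)*(h + 2)*(h - 2)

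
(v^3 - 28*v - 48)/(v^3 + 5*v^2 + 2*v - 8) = (v - 6)/(v - 1)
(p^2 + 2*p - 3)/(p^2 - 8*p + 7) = (p + 3)/(p - 7)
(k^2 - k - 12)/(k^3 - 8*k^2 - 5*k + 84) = 1/(k - 7)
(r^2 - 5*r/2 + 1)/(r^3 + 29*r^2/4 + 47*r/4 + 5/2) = 2*(2*r^2 - 5*r + 2)/(4*r^3 + 29*r^2 + 47*r + 10)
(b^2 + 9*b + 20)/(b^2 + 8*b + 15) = (b + 4)/(b + 3)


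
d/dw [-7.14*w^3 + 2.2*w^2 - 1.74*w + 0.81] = -21.42*w^2 + 4.4*w - 1.74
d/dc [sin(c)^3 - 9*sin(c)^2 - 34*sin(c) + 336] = (3*sin(c)^2 - 18*sin(c) - 34)*cos(c)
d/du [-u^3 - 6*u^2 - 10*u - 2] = -3*u^2 - 12*u - 10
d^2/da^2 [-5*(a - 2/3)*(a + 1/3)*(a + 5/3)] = -30*a - 40/3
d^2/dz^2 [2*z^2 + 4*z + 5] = 4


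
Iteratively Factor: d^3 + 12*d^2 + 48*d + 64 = (d + 4)*(d^2 + 8*d + 16) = (d + 4)^2*(d + 4)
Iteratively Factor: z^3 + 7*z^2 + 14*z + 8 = (z + 4)*(z^2 + 3*z + 2) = (z + 1)*(z + 4)*(z + 2)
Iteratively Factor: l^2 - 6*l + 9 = (l - 3)*(l - 3)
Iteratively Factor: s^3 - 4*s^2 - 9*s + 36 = (s + 3)*(s^2 - 7*s + 12) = (s - 4)*(s + 3)*(s - 3)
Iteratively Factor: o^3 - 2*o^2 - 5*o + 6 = (o - 1)*(o^2 - o - 6) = (o - 1)*(o + 2)*(o - 3)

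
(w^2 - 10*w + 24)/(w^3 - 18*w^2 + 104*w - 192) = 1/(w - 8)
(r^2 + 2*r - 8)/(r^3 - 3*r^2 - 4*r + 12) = (r + 4)/(r^2 - r - 6)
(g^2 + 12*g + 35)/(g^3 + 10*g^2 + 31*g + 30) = (g + 7)/(g^2 + 5*g + 6)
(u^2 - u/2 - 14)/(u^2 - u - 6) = (-u^2 + u/2 + 14)/(-u^2 + u + 6)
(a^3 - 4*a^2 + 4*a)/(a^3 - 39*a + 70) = a*(a - 2)/(a^2 + 2*a - 35)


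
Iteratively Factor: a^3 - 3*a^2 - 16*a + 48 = (a - 4)*(a^2 + a - 12) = (a - 4)*(a + 4)*(a - 3)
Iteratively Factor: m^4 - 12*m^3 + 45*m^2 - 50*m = (m - 2)*(m^3 - 10*m^2 + 25*m) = m*(m - 2)*(m^2 - 10*m + 25) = m*(m - 5)*(m - 2)*(m - 5)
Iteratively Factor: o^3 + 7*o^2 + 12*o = (o + 4)*(o^2 + 3*o) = (o + 3)*(o + 4)*(o)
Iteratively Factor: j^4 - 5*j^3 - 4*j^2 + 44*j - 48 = (j + 3)*(j^3 - 8*j^2 + 20*j - 16) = (j - 4)*(j + 3)*(j^2 - 4*j + 4) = (j - 4)*(j - 2)*(j + 3)*(j - 2)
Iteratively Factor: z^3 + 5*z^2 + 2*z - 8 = (z - 1)*(z^2 + 6*z + 8) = (z - 1)*(z + 4)*(z + 2)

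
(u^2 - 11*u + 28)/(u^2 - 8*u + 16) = (u - 7)/(u - 4)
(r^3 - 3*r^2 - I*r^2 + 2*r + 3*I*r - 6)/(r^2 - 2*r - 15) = (r^3 - r^2*(3 + I) + r*(2 + 3*I) - 6)/(r^2 - 2*r - 15)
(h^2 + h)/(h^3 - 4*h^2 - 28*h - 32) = h*(h + 1)/(h^3 - 4*h^2 - 28*h - 32)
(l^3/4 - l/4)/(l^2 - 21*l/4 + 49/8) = 2*l*(l^2 - 1)/(8*l^2 - 42*l + 49)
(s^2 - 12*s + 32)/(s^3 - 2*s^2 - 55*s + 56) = (s - 4)/(s^2 + 6*s - 7)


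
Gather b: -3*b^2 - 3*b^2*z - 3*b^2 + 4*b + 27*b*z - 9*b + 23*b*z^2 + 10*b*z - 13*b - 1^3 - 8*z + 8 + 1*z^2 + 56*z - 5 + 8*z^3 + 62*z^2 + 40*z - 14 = b^2*(-3*z - 6) + b*(23*z^2 + 37*z - 18) + 8*z^3 + 63*z^2 + 88*z - 12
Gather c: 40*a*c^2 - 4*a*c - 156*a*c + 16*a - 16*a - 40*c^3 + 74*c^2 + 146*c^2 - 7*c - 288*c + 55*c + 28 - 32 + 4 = -40*c^3 + c^2*(40*a + 220) + c*(-160*a - 240)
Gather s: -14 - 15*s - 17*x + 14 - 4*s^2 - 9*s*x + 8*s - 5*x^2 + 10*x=-4*s^2 + s*(-9*x - 7) - 5*x^2 - 7*x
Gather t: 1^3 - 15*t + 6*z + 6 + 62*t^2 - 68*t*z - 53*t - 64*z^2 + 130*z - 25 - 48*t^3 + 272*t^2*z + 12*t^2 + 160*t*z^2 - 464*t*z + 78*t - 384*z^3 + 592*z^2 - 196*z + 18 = -48*t^3 + t^2*(272*z + 74) + t*(160*z^2 - 532*z + 10) - 384*z^3 + 528*z^2 - 60*z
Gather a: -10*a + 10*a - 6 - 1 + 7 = 0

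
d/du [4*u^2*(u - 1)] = 4*u*(3*u - 2)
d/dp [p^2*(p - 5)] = p*(3*p - 10)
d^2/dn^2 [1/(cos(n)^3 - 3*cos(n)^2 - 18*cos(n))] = 3*(-6*(sin(n)^2 + 2*cos(n) + 5)^2*sin(n)^2 + (sin(n)^2 + 3*cos(n) + 17)*(-23*cos(n) - 8*cos(2*n) + 3*cos(3*n))*cos(n)/4)/((sin(n)^2 + 3*cos(n) + 17)^3*cos(n)^3)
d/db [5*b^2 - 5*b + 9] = 10*b - 5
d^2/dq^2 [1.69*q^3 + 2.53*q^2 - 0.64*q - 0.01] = 10.14*q + 5.06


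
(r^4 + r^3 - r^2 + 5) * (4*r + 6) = 4*r^5 + 10*r^4 + 2*r^3 - 6*r^2 + 20*r + 30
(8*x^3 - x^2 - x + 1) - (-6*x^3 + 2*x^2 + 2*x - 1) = 14*x^3 - 3*x^2 - 3*x + 2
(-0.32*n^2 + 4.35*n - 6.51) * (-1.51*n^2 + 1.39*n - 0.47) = 0.4832*n^4 - 7.0133*n^3 + 16.027*n^2 - 11.0934*n + 3.0597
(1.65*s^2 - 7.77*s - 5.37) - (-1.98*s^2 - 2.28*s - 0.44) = 3.63*s^2 - 5.49*s - 4.93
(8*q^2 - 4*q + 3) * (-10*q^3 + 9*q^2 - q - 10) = -80*q^5 + 112*q^4 - 74*q^3 - 49*q^2 + 37*q - 30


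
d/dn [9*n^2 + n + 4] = 18*n + 1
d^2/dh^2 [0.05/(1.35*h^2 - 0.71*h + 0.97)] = (-0.18225*h^2 + 0.09585*h + 0.05*(2.7*h - 0.71)*(5.4*h - 1.42) - 0.13095)/(1.35*h^2 - 0.71*h + 0.97)^3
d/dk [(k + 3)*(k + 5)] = 2*k + 8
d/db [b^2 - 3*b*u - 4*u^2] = 2*b - 3*u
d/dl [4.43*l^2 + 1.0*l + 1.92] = 8.86*l + 1.0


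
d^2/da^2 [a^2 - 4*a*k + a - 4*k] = 2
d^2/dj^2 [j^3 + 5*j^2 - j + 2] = 6*j + 10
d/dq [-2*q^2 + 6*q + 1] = 6 - 4*q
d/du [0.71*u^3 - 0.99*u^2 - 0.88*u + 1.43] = 2.13*u^2 - 1.98*u - 0.88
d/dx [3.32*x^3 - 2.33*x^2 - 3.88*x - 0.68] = 9.96*x^2 - 4.66*x - 3.88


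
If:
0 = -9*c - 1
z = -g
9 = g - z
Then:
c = -1/9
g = 9/2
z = -9/2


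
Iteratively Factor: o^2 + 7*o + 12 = (o + 3)*(o + 4)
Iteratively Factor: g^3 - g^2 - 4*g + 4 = (g + 2)*(g^2 - 3*g + 2) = (g - 1)*(g + 2)*(g - 2)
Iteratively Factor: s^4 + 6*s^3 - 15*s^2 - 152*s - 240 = (s + 4)*(s^3 + 2*s^2 - 23*s - 60) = (s - 5)*(s + 4)*(s^2 + 7*s + 12) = (s - 5)*(s + 4)^2*(s + 3)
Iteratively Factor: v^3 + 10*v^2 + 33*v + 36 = (v + 4)*(v^2 + 6*v + 9) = (v + 3)*(v + 4)*(v + 3)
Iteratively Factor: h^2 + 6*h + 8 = (h + 4)*(h + 2)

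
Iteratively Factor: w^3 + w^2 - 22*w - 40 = (w - 5)*(w^2 + 6*w + 8) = (w - 5)*(w + 4)*(w + 2)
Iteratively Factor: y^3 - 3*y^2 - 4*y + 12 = (y - 2)*(y^2 - y - 6) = (y - 2)*(y + 2)*(y - 3)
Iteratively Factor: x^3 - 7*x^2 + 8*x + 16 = (x + 1)*(x^2 - 8*x + 16) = (x - 4)*(x + 1)*(x - 4)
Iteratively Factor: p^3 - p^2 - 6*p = (p)*(p^2 - p - 6) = p*(p - 3)*(p + 2)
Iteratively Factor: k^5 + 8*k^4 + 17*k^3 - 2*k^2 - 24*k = (k)*(k^4 + 8*k^3 + 17*k^2 - 2*k - 24) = k*(k + 4)*(k^3 + 4*k^2 + k - 6) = k*(k - 1)*(k + 4)*(k^2 + 5*k + 6) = k*(k - 1)*(k + 2)*(k + 4)*(k + 3)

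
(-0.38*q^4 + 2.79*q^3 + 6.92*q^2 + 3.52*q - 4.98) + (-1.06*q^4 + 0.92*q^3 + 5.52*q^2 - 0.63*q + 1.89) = -1.44*q^4 + 3.71*q^3 + 12.44*q^2 + 2.89*q - 3.09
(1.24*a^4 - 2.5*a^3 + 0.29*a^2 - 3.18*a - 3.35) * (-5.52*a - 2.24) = -6.8448*a^5 + 11.0224*a^4 + 3.9992*a^3 + 16.904*a^2 + 25.6152*a + 7.504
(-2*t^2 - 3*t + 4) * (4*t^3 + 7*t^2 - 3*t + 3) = -8*t^5 - 26*t^4 + t^3 + 31*t^2 - 21*t + 12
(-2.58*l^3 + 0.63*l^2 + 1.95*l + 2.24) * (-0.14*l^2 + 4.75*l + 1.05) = 0.3612*l^5 - 12.3432*l^4 + 0.0105000000000001*l^3 + 9.6104*l^2 + 12.6875*l + 2.352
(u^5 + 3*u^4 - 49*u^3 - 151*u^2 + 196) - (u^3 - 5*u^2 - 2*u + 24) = u^5 + 3*u^4 - 50*u^3 - 146*u^2 + 2*u + 172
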